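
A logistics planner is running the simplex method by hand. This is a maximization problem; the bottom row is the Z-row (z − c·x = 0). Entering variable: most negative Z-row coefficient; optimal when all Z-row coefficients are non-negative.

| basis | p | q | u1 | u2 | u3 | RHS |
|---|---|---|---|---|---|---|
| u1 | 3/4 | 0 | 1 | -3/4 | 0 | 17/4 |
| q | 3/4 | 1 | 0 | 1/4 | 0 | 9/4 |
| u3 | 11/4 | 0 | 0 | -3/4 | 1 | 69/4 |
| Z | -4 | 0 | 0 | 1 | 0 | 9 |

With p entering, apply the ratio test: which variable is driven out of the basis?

q

Column p entries and ratios — u1: (17/4)/(3/4) = 17/3; q: (9/4)/(3/4) = 3; u3: (69/4)/(11/4) = 69/11.
Smallest ratio is 3 in the row of q, so q leaves.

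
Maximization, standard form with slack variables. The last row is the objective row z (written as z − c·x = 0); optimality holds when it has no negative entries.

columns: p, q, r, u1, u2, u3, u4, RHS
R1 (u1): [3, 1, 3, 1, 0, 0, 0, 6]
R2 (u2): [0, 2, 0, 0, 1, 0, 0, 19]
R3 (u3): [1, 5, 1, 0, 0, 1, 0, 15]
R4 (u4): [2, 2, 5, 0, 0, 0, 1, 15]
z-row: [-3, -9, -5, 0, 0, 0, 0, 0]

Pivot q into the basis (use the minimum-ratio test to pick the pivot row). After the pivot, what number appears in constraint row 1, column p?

14/5

Ratio test on column q — row 1: 6/1 = 6; row 2: 19/2 = 19/2; row 3: 15/5 = 3; row 4: 15/2 = 15/2. Minimum is 3 at row 3 (u3 leaves); pivot element 5.
Divide row 3 by 5; eliminate column q from the other rows.
Row 1 update in column p: 3 − 1·(1/5) = 14/5.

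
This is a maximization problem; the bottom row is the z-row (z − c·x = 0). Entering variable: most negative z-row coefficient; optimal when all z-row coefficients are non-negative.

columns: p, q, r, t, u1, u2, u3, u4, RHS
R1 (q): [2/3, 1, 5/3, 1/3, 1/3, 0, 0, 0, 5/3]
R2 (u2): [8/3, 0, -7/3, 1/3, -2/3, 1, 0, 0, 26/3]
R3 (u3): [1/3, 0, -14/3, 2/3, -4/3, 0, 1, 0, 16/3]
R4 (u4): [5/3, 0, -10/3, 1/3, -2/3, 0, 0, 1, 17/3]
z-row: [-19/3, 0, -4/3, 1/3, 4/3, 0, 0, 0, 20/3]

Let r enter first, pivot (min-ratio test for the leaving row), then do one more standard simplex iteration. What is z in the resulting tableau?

45/2

Ratio test on column r — row 1: (5/3)/(5/3) = 1; row 2: entry -7/3 ≤ 0; row 3: entry -14/3 ≤ 0; row 4: entry -10/3 ≤ 0. Minimum is 1 at row 1 (q leaves); pivot element 5/3.
Pivot on row 1; the z-row RHS becomes 20/3 − (-4/3)·1 = 8.
Next entering variable (most negative z-row entry -29/5): p.
Ratio test on column p — row 1: 1/(2/5) = 5/2; row 2: 11/(18/5) = 55/18; row 3: 10/(11/5) = 50/11; row 4: 9/3 = 3. Minimum is 5/2 at row 1 (r leaves); pivot element 2/5.
After the second pivot the z-row RHS is 8 − (-29/5)·(5/2) = 45/2.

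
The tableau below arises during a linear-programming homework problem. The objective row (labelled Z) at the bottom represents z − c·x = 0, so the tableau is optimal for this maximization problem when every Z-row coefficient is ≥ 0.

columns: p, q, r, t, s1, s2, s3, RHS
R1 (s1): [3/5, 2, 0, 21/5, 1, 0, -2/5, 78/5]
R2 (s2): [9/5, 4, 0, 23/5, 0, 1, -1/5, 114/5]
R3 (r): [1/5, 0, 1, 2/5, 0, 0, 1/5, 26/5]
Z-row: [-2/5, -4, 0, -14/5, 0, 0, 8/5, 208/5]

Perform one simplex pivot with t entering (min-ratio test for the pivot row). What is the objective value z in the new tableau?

52

Ratio test on column t — row 1: (78/5)/(21/5) = 26/7; row 2: (114/5)/(23/5) = 114/23; row 3: (26/5)/(2/5) = 13. Minimum is 26/7 at row 1 (s1 leaves); pivot element 21/5.
Pivot on row 1; the Z-row RHS becomes 208/5 − (-14/5)·(26/7) = 52.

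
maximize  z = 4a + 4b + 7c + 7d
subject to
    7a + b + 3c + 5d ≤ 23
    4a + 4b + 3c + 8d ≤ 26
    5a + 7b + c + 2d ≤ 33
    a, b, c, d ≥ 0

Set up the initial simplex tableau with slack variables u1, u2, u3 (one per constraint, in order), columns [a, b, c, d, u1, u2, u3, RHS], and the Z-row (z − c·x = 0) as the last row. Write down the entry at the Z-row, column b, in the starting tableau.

-4

The Z-row carries the negated objective coefficients: the b entry is -4.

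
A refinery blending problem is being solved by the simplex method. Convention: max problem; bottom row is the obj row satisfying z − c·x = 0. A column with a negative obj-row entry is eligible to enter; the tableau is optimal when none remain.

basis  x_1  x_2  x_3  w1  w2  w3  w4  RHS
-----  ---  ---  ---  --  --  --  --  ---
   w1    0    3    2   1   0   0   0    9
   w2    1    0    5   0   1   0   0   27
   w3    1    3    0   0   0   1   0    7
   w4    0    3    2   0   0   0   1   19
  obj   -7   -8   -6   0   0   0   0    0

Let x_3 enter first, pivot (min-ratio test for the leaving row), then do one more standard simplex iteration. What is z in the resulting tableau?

117/2

Ratio test on column x_3 — row 1: 9/2 = 9/2; row 2: 27/5 = 27/5; row 3: entry 0 ≤ 0; row 4: 19/2 = 19/2. Minimum is 9/2 at row 1 (w1 leaves); pivot element 2.
Pivot on row 1; the obj-row RHS becomes 0 − (-6)·(9/2) = 27.
Next entering variable (most negative obj-row entry -7): x_1.
Ratio test on column x_1 — row 1: entry 0 ≤ 0; row 2: (9/2)/1 = 9/2; row 3: 7/1 = 7; row 4: entry 0 ≤ 0. Minimum is 9/2 at row 2 (w2 leaves); pivot element 1.
After the second pivot the obj-row RHS is 27 − (-7)·(9/2) = 117/2.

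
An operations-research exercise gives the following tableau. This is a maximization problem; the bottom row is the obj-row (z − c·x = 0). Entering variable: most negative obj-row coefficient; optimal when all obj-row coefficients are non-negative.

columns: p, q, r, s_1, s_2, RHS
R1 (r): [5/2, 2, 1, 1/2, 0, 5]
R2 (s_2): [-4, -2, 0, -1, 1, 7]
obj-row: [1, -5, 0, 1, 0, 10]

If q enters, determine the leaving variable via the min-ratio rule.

r

Column q entries and ratios — r: 5/2 = 5/2; s_2: -2 ≤ 0, skip.
Smallest ratio is 5/2 in the row of r, so r leaves.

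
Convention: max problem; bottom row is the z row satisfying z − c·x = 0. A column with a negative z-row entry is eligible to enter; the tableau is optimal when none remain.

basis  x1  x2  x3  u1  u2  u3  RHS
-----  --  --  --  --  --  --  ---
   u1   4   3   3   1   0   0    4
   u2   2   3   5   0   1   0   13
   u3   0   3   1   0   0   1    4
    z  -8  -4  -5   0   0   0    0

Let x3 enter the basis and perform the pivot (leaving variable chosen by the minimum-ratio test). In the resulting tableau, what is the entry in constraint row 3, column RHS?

8/3

Ratio test on column x3 — row 1: 4/3 = 4/3; row 2: 13/5 = 13/5; row 3: 4/1 = 4. Minimum is 4/3 at row 1 (u1 leaves); pivot element 3.
Divide row 1 by 3; eliminate column x3 from the other rows.
Row 3 update in column RHS: 4 − 1·(4/3) = 8/3.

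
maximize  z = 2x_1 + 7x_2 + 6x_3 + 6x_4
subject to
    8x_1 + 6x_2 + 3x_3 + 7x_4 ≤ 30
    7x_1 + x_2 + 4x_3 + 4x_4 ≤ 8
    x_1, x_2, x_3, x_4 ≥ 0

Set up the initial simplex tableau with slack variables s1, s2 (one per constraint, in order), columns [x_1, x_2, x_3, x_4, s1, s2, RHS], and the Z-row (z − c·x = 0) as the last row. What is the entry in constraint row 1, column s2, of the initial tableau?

0

Slack s2 belongs to constraint 2; its column is the unit vector e_2, so the entry in row 1 is 0.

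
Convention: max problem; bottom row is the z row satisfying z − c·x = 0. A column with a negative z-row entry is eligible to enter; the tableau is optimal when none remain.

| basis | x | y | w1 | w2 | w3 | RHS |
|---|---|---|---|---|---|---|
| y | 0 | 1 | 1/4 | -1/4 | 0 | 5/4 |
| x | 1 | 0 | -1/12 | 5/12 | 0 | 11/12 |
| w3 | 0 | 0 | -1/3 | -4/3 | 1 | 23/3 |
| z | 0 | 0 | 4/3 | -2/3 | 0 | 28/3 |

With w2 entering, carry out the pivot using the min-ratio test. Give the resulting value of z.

54/5

Ratio test on column w2 — row 1: entry -1/4 ≤ 0; row 2: (11/12)/(5/12) = 11/5; row 3: entry -4/3 ≤ 0. Minimum is 11/5 at row 2 (x leaves); pivot element 5/12.
Pivot on row 2; the z-row RHS becomes 28/3 − (-2/3)·(11/5) = 54/5.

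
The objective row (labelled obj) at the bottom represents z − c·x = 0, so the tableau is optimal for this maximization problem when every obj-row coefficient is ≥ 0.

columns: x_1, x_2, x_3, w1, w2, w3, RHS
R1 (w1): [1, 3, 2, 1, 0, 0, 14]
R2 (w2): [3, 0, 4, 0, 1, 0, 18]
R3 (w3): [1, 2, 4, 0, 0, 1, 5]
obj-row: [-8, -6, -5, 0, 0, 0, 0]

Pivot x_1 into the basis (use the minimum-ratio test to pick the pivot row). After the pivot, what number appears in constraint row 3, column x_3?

4

Ratio test on column x_1 — row 1: 14/1 = 14; row 2: 18/3 = 6; row 3: 5/1 = 5. Minimum is 5 at row 3 (w3 leaves); pivot element 1.
Divide row 3 by 1; eliminate column x_1 from the other rows.
In the new row 3, the x_3 entry is the old entry divided by the pivot: 4/1 = 4.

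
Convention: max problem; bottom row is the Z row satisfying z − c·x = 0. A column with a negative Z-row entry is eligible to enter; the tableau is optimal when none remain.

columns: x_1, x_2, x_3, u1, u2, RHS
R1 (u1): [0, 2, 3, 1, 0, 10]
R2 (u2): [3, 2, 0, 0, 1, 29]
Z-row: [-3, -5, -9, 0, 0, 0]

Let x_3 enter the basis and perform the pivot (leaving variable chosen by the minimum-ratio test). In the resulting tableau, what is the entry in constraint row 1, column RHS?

10/3

Ratio test on column x_3 — row 1: 10/3 = 10/3; row 2: entry 0 ≤ 0. Minimum is 10/3 at row 1 (u1 leaves); pivot element 3.
Divide row 1 by 3; eliminate column x_3 from the other rows.
In the new row 1, the RHS entry is the old entry divided by the pivot: 10/3 = 10/3.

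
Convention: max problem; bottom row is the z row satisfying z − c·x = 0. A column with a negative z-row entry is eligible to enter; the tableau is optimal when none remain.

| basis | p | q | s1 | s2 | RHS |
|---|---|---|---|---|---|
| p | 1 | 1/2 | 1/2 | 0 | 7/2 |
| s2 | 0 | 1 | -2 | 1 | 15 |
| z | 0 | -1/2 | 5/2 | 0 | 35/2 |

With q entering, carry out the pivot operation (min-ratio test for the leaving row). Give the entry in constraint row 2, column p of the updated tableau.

Ratio test on column q — row 1: (7/2)/(1/2) = 7; row 2: 15/1 = 15. Minimum is 7 at row 1 (p leaves); pivot element 1/2.
Divide row 1 by 1/2; eliminate column q from the other rows.
Row 2 update in column p: 0 − 1·2 = -2.

-2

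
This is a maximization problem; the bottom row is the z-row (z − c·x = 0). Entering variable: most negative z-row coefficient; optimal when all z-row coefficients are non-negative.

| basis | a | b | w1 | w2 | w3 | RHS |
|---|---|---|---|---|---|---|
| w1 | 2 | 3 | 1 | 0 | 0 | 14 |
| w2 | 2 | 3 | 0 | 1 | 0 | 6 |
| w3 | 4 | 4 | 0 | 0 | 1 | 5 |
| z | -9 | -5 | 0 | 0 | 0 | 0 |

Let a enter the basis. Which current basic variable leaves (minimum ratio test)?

w3

Column a entries and ratios — w1: 14/2 = 7; w2: 6/2 = 3; w3: 5/4 = 5/4.
Smallest ratio is 5/4 in the row of w3, so w3 leaves.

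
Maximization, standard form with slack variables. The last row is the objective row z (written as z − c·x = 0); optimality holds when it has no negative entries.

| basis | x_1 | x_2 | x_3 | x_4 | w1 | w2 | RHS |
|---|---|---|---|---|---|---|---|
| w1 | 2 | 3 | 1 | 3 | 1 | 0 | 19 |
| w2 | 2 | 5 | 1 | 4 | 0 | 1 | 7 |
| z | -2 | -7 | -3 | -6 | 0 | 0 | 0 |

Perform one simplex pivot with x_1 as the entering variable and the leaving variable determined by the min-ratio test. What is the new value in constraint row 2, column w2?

1/2

Ratio test on column x_1 — row 1: 19/2 = 19/2; row 2: 7/2 = 7/2. Minimum is 7/2 at row 2 (w2 leaves); pivot element 2.
Divide row 2 by 2; eliminate column x_1 from the other rows.
In the new row 2, the w2 entry is the old entry divided by the pivot: 1/2 = 1/2.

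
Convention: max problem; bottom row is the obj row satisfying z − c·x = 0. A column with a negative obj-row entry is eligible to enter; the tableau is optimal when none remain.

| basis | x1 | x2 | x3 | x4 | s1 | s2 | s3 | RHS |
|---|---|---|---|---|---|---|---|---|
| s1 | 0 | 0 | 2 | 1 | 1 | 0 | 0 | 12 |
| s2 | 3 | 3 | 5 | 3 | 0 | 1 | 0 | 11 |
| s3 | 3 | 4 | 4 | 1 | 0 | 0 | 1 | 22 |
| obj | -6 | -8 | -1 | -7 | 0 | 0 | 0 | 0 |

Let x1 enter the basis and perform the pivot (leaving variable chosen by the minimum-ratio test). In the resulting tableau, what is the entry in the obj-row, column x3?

9

Ratio test on column x1 — row 1: entry 0 ≤ 0; row 2: 11/3 = 11/3; row 3: 22/3 = 22/3. Minimum is 11/3 at row 2 (s2 leaves); pivot element 3.
Divide row 2 by 3; eliminate column x1 from the other rows.
obj-row update in column x3: -1 − (-6)·(5/3) = 9.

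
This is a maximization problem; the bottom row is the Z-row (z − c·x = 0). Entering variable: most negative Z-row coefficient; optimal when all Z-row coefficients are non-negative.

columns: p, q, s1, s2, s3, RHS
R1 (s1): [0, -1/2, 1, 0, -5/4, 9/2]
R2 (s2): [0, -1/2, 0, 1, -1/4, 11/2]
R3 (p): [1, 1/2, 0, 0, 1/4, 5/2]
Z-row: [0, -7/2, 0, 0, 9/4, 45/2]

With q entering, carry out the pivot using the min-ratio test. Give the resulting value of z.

40

Ratio test on column q — row 1: entry -1/2 ≤ 0; row 2: entry -1/2 ≤ 0; row 3: (5/2)/(1/2) = 5. Minimum is 5 at row 3 (p leaves); pivot element 1/2.
Pivot on row 3; the Z-row RHS becomes 45/2 − (-7/2)·5 = 40.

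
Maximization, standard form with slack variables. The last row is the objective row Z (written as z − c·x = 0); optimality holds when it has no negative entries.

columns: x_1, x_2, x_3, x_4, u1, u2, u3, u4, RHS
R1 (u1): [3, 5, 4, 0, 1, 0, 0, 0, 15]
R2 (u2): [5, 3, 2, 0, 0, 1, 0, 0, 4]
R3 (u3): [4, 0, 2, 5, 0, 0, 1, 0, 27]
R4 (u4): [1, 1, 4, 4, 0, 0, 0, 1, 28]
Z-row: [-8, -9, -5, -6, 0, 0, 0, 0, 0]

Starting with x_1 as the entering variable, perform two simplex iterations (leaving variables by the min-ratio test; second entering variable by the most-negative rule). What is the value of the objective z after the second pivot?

874/25

Ratio test on column x_1 — row 1: 15/3 = 5; row 2: 4/5 = 4/5; row 3: 27/4 = 27/4; row 4: 28/1 = 28. Minimum is 4/5 at row 2 (u2 leaves); pivot element 5.
Pivot on row 2; the Z-row RHS becomes 0 − (-8)·(4/5) = 32/5.
Next entering variable (most negative Z-row entry -6): x_4.
Ratio test on column x_4 — row 1: entry 0 ≤ 0; row 2: entry 0 ≤ 0; row 3: (119/5)/5 = 119/25; row 4: (136/5)/4 = 34/5. Minimum is 119/25 at row 3 (u3 leaves); pivot element 5.
After the second pivot the Z-row RHS is 32/5 − (-6)·(119/25) = 874/25.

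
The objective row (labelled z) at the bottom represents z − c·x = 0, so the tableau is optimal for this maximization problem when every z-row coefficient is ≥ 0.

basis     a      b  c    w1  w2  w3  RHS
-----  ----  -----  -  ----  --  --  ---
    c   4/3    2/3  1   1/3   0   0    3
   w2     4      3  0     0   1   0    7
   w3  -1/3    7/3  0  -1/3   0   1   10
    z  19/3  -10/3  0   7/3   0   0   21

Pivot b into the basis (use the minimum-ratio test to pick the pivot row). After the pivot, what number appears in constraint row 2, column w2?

Ratio test on column b — row 1: 3/(2/3) = 9/2; row 2: 7/3 = 7/3; row 3: 10/(7/3) = 30/7. Minimum is 7/3 at row 2 (w2 leaves); pivot element 3.
Divide row 2 by 3; eliminate column b from the other rows.
In the new row 2, the w2 entry is the old entry divided by the pivot: 1/3 = 1/3.

1/3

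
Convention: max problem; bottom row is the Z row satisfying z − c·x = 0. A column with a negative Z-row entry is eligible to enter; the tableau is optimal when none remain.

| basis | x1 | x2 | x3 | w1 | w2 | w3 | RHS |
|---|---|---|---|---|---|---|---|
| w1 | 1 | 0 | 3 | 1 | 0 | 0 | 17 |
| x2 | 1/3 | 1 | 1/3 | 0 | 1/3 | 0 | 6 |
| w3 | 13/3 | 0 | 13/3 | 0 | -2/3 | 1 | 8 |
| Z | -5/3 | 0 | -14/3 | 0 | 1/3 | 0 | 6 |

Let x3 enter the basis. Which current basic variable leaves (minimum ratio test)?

Column x3 entries and ratios — w1: 17/3 = 17/3; x2: 6/(1/3) = 18; w3: 8/(13/3) = 24/13.
Smallest ratio is 24/13 in the row of w3, so w3 leaves.

w3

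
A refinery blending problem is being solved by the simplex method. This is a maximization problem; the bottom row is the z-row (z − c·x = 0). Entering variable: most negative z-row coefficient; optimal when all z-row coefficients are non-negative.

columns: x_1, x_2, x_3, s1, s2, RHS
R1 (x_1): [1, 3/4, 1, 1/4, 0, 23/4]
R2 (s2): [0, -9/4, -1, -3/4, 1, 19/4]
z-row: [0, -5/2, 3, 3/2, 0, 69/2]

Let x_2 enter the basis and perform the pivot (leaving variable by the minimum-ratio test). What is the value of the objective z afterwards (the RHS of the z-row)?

161/3

Ratio test on column x_2 — row 1: (23/4)/(3/4) = 23/3; row 2: entry -9/4 ≤ 0. Minimum is 23/3 at row 1 (x_1 leaves); pivot element 3/4.
Pivot on row 1; the z-row RHS becomes 69/2 − (-5/2)·(23/3) = 161/3.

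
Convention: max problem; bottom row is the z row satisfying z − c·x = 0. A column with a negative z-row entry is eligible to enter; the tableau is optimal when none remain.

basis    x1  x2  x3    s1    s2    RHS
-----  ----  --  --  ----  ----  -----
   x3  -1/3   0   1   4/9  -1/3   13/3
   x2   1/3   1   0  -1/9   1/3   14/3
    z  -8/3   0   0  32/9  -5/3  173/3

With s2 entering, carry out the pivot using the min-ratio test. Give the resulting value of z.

Ratio test on column s2 — row 1: entry -1/3 ≤ 0; row 2: (14/3)/(1/3) = 14. Minimum is 14 at row 2 (x2 leaves); pivot element 1/3.
Pivot on row 2; the z-row RHS becomes 173/3 − (-5/3)·14 = 81.

81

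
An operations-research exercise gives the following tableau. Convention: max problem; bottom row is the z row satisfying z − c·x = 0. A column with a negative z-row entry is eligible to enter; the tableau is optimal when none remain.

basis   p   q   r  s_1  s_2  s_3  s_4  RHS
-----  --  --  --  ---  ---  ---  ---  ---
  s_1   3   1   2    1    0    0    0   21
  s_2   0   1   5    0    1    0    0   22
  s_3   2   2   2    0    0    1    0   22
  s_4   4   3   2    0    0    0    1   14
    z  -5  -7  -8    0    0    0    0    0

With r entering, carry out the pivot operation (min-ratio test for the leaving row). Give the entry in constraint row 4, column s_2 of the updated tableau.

-2/5

Ratio test on column r — row 1: 21/2 = 21/2; row 2: 22/5 = 22/5; row 3: 22/2 = 11; row 4: 14/2 = 7. Minimum is 22/5 at row 2 (s_2 leaves); pivot element 5.
Divide row 2 by 5; eliminate column r from the other rows.
Row 4 update in column s_2: 0 − 2·(1/5) = -2/5.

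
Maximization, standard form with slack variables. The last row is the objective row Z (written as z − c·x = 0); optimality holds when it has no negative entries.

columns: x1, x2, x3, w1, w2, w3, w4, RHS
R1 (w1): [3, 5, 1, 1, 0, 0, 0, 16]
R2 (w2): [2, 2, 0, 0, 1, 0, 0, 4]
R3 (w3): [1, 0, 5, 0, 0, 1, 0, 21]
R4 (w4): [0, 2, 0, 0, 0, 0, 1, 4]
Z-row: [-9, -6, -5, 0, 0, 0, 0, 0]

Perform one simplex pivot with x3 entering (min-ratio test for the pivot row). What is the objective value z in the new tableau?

21

Ratio test on column x3 — row 1: 16/1 = 16; row 2: entry 0 ≤ 0; row 3: 21/5 = 21/5; row 4: entry 0 ≤ 0. Minimum is 21/5 at row 3 (w3 leaves); pivot element 5.
Pivot on row 3; the Z-row RHS becomes 0 − (-5)·(21/5) = 21.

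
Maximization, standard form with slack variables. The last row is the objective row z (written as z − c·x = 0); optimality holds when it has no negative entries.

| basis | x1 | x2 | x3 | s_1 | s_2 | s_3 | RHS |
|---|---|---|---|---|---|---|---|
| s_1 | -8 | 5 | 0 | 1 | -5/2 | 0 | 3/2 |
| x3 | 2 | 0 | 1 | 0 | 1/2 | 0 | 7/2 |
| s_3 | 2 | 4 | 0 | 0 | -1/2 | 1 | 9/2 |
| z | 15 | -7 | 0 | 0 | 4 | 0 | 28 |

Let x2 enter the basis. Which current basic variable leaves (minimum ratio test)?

Column x2 entries and ratios — s_1: (3/2)/5 = 3/10; x3: 0 ≤ 0, skip; s_3: (9/2)/4 = 9/8.
Smallest ratio is 3/10 in the row of s_1, so s_1 leaves.

s_1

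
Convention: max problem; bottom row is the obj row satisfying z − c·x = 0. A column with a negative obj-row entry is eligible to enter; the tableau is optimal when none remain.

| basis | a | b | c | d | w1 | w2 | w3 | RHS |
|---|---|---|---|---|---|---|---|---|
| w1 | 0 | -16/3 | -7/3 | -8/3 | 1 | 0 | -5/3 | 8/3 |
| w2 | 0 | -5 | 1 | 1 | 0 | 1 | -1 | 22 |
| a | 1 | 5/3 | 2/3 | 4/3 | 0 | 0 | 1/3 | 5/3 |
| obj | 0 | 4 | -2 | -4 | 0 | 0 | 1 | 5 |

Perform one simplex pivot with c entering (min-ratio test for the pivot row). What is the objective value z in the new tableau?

10

Ratio test on column c — row 1: entry -7/3 ≤ 0; row 2: 22/1 = 22; row 3: (5/3)/(2/3) = 5/2. Minimum is 5/2 at row 3 (a leaves); pivot element 2/3.
Pivot on row 3; the obj-row RHS becomes 5 − (-2)·(5/2) = 10.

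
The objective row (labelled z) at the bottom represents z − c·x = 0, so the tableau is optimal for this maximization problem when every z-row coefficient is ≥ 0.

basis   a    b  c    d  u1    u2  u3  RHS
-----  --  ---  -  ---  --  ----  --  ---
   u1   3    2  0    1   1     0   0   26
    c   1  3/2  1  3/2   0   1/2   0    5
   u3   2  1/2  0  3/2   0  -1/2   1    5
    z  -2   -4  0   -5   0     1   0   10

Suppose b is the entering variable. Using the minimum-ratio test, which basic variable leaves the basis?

Column b entries and ratios — u1: 26/2 = 13; c: 5/(3/2) = 10/3; u3: 5/(1/2) = 10.
Smallest ratio is 10/3 in the row of c, so c leaves.

c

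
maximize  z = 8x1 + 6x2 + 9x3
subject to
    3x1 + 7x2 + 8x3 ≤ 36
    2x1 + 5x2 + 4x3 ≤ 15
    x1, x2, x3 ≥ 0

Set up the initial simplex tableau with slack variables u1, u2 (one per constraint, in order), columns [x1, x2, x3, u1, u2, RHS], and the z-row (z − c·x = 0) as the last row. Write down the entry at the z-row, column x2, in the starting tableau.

The z-row carries the negated objective coefficients: the x2 entry is -6.

-6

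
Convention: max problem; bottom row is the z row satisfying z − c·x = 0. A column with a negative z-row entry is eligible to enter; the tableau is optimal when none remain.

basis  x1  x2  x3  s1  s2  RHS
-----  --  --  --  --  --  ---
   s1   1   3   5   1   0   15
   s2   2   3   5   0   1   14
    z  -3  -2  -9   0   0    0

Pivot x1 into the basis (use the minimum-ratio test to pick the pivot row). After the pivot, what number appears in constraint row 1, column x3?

5/2

Ratio test on column x1 — row 1: 15/1 = 15; row 2: 14/2 = 7. Minimum is 7 at row 2 (s2 leaves); pivot element 2.
Divide row 2 by 2; eliminate column x1 from the other rows.
Row 1 update in column x3: 5 − 1·(5/2) = 5/2.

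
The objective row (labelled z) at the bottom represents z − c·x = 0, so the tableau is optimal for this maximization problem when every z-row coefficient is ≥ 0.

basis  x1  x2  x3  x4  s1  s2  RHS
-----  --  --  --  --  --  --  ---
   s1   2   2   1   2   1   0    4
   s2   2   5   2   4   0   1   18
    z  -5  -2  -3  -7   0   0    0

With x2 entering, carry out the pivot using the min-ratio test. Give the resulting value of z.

4

Ratio test on column x2 — row 1: 4/2 = 2; row 2: 18/5 = 18/5. Minimum is 2 at row 1 (s1 leaves); pivot element 2.
Pivot on row 1; the z-row RHS becomes 0 − (-2)·2 = 4.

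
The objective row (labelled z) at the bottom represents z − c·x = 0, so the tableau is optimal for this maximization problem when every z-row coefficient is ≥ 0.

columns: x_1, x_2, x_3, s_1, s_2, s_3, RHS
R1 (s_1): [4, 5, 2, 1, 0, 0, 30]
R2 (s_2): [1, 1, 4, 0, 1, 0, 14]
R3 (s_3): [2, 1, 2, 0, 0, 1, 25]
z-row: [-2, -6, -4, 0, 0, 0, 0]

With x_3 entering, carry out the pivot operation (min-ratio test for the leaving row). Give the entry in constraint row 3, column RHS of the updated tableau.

18

Ratio test on column x_3 — row 1: 30/2 = 15; row 2: 14/4 = 7/2; row 3: 25/2 = 25/2. Minimum is 7/2 at row 2 (s_2 leaves); pivot element 4.
Divide row 2 by 4; eliminate column x_3 from the other rows.
Row 3 update in column RHS: 25 − 2·(7/2) = 18.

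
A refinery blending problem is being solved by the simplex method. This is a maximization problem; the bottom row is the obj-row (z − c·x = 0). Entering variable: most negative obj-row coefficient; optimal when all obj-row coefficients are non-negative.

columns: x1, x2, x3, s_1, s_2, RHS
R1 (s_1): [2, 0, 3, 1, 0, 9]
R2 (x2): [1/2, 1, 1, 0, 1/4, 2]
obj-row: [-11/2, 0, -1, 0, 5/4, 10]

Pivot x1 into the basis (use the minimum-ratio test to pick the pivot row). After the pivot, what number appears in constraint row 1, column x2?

Ratio test on column x1 — row 1: 9/2 = 9/2; row 2: 2/(1/2) = 4. Minimum is 4 at row 2 (x2 leaves); pivot element 1/2.
Divide row 2 by 1/2; eliminate column x1 from the other rows.
Row 1 update in column x2: 0 − 2·2 = -4.

-4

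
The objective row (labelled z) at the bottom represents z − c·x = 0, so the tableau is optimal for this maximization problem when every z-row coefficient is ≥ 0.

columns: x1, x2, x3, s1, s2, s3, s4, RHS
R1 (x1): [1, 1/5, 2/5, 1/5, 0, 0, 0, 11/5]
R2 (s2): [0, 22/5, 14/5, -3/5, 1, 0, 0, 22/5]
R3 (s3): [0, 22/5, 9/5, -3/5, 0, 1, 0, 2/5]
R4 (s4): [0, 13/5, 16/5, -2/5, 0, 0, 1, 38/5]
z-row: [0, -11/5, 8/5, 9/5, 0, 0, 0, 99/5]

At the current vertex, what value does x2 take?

0

x2 is not in the basis, so in the current basic feasible solution x2 = 0.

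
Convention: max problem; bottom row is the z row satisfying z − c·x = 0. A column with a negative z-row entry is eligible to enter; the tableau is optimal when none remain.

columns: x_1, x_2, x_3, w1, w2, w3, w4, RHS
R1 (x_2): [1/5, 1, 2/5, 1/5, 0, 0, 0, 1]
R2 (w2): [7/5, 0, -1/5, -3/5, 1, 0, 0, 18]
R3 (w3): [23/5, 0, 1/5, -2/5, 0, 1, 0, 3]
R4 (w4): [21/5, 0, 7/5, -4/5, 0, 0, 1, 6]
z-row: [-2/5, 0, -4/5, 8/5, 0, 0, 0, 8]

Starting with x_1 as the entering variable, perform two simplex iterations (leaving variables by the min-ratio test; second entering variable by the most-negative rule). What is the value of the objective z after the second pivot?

Ratio test on column x_1 — row 1: 1/(1/5) = 5; row 2: 18/(7/5) = 90/7; row 3: 3/(23/5) = 15/23; row 4: 6/(21/5) = 10/7. Minimum is 15/23 at row 3 (w3 leaves); pivot element 23/5.
Pivot on row 3; the z-row RHS becomes 8 − (-2/5)·(15/23) = 190/23.
Next entering variable (most negative z-row entry -18/23): x_3.
Ratio test on column x_3 — row 1: (20/23)/(9/23) = 20/9; row 2: entry -6/23 ≤ 0; row 3: (15/23)/(1/23) = 15; row 4: (75/23)/(28/23) = 75/28. Minimum is 20/9 at row 1 (x_2 leaves); pivot element 9/23.
After the second pivot the z-row RHS is 190/23 − (-18/23)·(20/9) = 10.

10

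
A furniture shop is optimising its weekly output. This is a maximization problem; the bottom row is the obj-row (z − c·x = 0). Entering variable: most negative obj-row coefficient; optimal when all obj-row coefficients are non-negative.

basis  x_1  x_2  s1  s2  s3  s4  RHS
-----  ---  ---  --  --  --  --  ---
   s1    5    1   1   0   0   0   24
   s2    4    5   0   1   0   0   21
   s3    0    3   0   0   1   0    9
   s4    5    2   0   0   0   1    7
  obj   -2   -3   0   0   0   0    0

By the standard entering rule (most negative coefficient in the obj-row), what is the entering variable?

Negative obj-row entries: x_1: -2, x_2: -3.
The most negative is -3 in column x_2, so x_2 enters.

x_2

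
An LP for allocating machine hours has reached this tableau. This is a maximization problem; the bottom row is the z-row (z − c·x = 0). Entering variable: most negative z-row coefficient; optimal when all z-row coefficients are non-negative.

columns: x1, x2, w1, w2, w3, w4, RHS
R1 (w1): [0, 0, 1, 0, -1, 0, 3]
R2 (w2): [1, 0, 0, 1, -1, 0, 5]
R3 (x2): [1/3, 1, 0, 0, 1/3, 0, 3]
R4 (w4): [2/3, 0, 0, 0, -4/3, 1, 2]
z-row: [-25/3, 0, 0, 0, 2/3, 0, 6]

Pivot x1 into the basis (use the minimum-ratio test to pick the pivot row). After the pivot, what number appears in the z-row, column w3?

-16

Ratio test on column x1 — row 1: entry 0 ≤ 0; row 2: 5/1 = 5; row 3: 3/(1/3) = 9; row 4: 2/(2/3) = 3. Minimum is 3 at row 4 (w4 leaves); pivot element 2/3.
Divide row 4 by 2/3; eliminate column x1 from the other rows.
z-row update in column w3: 2/3 − (-25/3)·(-2) = -16.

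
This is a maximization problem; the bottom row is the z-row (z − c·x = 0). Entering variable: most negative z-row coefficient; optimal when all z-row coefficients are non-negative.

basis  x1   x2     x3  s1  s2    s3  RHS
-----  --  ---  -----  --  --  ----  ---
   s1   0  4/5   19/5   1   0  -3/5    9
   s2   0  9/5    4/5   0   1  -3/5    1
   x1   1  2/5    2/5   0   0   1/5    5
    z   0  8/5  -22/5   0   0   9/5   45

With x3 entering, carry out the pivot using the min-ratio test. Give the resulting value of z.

Ratio test on column x3 — row 1: 9/(19/5) = 45/19; row 2: 1/(4/5) = 5/4; row 3: 5/(2/5) = 25/2. Minimum is 5/4 at row 2 (s2 leaves); pivot element 4/5.
Pivot on row 2; the z-row RHS becomes 45 − (-22/5)·(5/4) = 101/2.

101/2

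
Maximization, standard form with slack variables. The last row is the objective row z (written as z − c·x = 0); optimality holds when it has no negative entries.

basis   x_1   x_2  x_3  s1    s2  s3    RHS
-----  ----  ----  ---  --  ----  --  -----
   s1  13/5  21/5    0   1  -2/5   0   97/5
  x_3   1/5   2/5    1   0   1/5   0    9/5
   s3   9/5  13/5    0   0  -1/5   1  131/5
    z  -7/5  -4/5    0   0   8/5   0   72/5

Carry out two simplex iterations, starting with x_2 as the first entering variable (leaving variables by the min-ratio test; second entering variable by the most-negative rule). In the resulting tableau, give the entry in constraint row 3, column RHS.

Ratio test on column x_2 — row 1: (97/5)/(21/5) = 97/21; row 2: (9/5)/(2/5) = 9/2; row 3: (131/5)/(13/5) = 131/13. Minimum is 9/2 at row 2 (x_3 leaves); pivot element 2/5.
Divide row 2 by 2/5; eliminate column x_2 from the other rows.
Second iteration: most negative z-row entry is -1 in column x_1, so x_1 enters.
Ratio test on column x_1 — row 1: (1/2)/(1/2) = 1; row 2: (9/2)/(1/2) = 9; row 3: (29/2)/(1/2) = 29. Minimum is 1 at row 1 (s1 leaves); pivot element 1/2.
Divide row 1 by 1/2; eliminate column x_1 from the other rows.
After both pivots, the entry at constraint row 3, column RHS is 14.

14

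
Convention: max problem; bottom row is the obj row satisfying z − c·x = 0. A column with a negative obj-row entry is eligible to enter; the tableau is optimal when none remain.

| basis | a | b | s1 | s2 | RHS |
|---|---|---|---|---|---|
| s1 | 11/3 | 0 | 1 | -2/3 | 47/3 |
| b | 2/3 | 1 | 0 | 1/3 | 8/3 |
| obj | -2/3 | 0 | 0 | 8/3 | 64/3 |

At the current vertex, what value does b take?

b is basic (row 2); its value is the RHS of that row, 8/3.

8/3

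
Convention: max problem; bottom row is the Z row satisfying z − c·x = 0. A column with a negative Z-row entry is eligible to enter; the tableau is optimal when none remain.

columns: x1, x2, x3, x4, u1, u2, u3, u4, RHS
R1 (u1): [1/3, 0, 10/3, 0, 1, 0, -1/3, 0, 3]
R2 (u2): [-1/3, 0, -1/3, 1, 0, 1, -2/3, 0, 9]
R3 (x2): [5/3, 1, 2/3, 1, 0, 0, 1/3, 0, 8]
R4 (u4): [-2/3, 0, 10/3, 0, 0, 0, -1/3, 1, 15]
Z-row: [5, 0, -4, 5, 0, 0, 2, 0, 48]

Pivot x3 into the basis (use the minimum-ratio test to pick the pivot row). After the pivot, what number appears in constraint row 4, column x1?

-1

Ratio test on column x3 — row 1: 3/(10/3) = 9/10; row 2: entry -1/3 ≤ 0; row 3: 8/(2/3) = 12; row 4: 15/(10/3) = 9/2. Minimum is 9/10 at row 1 (u1 leaves); pivot element 10/3.
Divide row 1 by 10/3; eliminate column x3 from the other rows.
Row 4 update in column x1: -2/3 − (10/3)·(1/10) = -1.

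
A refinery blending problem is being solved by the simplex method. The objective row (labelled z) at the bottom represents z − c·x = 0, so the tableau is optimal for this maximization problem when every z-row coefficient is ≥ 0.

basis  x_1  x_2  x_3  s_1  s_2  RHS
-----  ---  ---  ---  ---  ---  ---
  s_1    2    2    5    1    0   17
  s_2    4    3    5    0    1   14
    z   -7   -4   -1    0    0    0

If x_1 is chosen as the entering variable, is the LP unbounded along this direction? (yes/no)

Column x_1 has positive entries in row(s) 1, 2, so the ratio test bounds it — not unbounded.

no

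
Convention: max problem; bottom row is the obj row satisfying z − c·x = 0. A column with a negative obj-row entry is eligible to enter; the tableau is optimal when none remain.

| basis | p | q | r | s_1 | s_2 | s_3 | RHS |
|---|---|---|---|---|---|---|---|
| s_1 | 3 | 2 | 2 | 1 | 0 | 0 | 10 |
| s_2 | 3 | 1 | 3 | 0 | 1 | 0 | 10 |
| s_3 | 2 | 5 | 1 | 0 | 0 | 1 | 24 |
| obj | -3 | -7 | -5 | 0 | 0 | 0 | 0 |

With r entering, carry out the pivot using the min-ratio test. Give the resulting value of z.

Ratio test on column r — row 1: 10/2 = 5; row 2: 10/3 = 10/3; row 3: 24/1 = 24. Minimum is 10/3 at row 2 (s_2 leaves); pivot element 3.
Pivot on row 2; the obj-row RHS becomes 0 − (-5)·(10/3) = 50/3.

50/3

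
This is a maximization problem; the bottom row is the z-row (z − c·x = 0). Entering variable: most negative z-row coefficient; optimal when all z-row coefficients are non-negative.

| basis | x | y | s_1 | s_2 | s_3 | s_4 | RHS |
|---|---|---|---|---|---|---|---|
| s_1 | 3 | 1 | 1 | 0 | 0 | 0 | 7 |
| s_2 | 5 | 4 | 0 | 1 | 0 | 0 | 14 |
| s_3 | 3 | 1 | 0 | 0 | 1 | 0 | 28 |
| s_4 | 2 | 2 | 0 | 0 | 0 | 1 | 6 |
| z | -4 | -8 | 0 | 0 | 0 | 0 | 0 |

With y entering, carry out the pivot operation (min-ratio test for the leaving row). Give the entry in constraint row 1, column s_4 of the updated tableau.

-1/2

Ratio test on column y — row 1: 7/1 = 7; row 2: 14/4 = 7/2; row 3: 28/1 = 28; row 4: 6/2 = 3. Minimum is 3 at row 4 (s_4 leaves); pivot element 2.
Divide row 4 by 2; eliminate column y from the other rows.
Row 1 update in column s_4: 0 − 1·(1/2) = -1/2.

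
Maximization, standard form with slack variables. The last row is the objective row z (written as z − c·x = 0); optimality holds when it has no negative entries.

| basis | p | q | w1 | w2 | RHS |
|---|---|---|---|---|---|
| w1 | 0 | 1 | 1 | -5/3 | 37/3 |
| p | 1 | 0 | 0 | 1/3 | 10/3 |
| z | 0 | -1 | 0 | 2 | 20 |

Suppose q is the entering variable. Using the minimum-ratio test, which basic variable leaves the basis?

Column q entries and ratios — w1: (37/3)/1 = 37/3; p: 0 ≤ 0, skip.
Smallest ratio is 37/3 in the row of w1, so w1 leaves.

w1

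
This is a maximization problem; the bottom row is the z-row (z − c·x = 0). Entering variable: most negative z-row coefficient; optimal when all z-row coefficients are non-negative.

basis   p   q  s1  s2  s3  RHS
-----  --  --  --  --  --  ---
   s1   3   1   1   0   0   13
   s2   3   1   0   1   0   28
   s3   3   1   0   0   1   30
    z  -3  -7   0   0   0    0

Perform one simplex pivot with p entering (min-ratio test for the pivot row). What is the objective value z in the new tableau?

13

Ratio test on column p — row 1: 13/3 = 13/3; row 2: 28/3 = 28/3; row 3: 30/3 = 10. Minimum is 13/3 at row 1 (s1 leaves); pivot element 3.
Pivot on row 1; the z-row RHS becomes 0 − (-3)·(13/3) = 13.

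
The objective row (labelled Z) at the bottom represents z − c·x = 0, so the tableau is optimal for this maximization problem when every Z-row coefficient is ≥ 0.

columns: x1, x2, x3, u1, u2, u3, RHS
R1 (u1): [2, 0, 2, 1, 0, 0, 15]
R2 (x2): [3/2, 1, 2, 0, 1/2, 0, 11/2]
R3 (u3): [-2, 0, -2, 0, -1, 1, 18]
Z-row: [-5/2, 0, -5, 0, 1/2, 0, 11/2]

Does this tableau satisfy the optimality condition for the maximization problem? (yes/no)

The Z-row has a negative entry -5 in column x3, so it is not optimal.

no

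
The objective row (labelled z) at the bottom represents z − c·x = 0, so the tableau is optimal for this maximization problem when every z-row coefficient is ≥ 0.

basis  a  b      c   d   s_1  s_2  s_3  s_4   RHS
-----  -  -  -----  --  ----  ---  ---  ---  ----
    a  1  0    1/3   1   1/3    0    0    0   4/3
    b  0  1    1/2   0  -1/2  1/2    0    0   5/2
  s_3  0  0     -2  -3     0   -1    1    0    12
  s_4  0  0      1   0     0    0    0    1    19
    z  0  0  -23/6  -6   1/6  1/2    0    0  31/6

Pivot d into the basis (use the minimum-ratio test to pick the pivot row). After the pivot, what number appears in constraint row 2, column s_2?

Ratio test on column d — row 1: (4/3)/1 = 4/3; row 2: entry 0 ≤ 0; row 3: entry -3 ≤ 0; row 4: entry 0 ≤ 0. Minimum is 4/3 at row 1 (a leaves); pivot element 1.
Divide row 1 by 1; eliminate column d from the other rows.
Row 2 update in column s_2: 1/2 − 0·0 = 1/2.

1/2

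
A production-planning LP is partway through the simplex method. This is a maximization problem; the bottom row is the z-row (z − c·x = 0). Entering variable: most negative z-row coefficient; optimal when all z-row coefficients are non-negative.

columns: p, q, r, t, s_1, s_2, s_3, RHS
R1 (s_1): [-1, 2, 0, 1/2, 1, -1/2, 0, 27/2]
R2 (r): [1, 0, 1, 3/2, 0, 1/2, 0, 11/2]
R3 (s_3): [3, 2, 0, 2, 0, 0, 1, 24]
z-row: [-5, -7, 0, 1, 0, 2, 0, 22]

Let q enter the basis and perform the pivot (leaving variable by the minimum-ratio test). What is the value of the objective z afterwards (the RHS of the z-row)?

277/4

Ratio test on column q — row 1: (27/2)/2 = 27/4; row 2: entry 0 ≤ 0; row 3: 24/2 = 12. Minimum is 27/4 at row 1 (s_1 leaves); pivot element 2.
Pivot on row 1; the z-row RHS becomes 22 − (-7)·(27/4) = 277/4.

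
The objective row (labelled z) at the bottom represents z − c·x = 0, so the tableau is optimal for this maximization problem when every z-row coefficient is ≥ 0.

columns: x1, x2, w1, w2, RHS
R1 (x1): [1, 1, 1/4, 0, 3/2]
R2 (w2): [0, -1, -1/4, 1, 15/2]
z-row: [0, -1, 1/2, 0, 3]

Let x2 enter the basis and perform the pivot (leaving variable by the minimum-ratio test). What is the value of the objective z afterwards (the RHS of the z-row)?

9/2

Ratio test on column x2 — row 1: (3/2)/1 = 3/2; row 2: entry -1 ≤ 0. Minimum is 3/2 at row 1 (x1 leaves); pivot element 1.
Pivot on row 1; the z-row RHS becomes 3 − (-1)·(3/2) = 9/2.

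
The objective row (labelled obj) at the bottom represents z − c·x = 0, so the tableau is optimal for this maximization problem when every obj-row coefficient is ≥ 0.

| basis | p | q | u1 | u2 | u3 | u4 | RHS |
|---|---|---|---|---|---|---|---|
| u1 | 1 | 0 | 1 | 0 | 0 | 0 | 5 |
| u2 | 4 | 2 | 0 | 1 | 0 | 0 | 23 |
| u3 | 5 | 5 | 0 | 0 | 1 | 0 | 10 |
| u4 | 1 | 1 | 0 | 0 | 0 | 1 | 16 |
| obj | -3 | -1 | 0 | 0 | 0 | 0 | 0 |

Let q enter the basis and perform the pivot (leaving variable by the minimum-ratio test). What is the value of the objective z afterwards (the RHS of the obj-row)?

Ratio test on column q — row 1: entry 0 ≤ 0; row 2: 23/2 = 23/2; row 3: 10/5 = 2; row 4: 16/1 = 16. Minimum is 2 at row 3 (u3 leaves); pivot element 5.
Pivot on row 3; the obj-row RHS becomes 0 − (-1)·2 = 2.

2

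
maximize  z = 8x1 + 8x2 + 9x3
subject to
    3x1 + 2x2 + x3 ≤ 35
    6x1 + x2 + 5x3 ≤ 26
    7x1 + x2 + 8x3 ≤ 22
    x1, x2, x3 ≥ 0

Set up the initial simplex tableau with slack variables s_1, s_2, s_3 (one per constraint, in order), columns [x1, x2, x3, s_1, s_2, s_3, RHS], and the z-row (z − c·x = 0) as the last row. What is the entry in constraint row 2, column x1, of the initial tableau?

6

Constraint 2 has coefficient 6 on x1.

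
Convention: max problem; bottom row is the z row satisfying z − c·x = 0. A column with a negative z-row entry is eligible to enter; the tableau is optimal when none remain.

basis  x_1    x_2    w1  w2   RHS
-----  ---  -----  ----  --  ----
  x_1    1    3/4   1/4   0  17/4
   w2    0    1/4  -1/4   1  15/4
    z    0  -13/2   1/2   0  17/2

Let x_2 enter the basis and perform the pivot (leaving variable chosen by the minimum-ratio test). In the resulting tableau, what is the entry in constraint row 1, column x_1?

Ratio test on column x_2 — row 1: (17/4)/(3/4) = 17/3; row 2: (15/4)/(1/4) = 15. Minimum is 17/3 at row 1 (x_1 leaves); pivot element 3/4.
Divide row 1 by 3/4; eliminate column x_2 from the other rows.
In the new row 1, the x_1 entry is the old entry divided by the pivot: 1/(3/4) = 4/3.

4/3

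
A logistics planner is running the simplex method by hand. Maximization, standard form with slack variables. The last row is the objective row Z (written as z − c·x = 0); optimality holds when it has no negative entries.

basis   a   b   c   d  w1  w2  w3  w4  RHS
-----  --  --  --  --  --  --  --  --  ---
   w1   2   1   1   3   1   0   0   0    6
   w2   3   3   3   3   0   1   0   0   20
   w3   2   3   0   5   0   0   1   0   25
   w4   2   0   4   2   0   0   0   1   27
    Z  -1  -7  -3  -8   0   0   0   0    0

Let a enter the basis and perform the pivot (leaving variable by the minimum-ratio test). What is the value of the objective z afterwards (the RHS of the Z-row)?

3

Ratio test on column a — row 1: 6/2 = 3; row 2: 20/3 = 20/3; row 3: 25/2 = 25/2; row 4: 27/2 = 27/2. Minimum is 3 at row 1 (w1 leaves); pivot element 2.
Pivot on row 1; the Z-row RHS becomes 0 − (-1)·3 = 3.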